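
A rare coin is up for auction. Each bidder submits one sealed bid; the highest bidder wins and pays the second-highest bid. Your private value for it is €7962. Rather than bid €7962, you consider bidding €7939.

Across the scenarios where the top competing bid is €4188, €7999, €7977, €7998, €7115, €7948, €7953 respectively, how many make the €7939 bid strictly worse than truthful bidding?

The deviation hurts exactly when the highest competing bid lies strictly between €7939 and €7962 — underbidding then forfeits a profitable win.
€4188: below both → same outcome either way.
€7999: above both → same outcome either way.
€7977: above both → same outcome either way.
€7998: above both → same outcome either way.
€7115: below both → same outcome either way.
€7948: inside the interval → strictly worse (loss €14).
€7953: inside the interval → strictly worse (loss €9).
Count: 2.

2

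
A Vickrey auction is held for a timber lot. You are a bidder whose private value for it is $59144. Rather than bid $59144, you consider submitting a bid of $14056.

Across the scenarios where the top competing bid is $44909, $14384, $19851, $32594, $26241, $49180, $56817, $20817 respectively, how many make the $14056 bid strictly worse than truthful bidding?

The deviation hurts exactly when the highest competing bid lies strictly between $14056 and $59144 — underbidding then forfeits a profitable win.
$44909: inside the interval → strictly worse (loss $14235).
$14384: inside the interval → strictly worse (loss $44760).
$19851: inside the interval → strictly worse (loss $39293).
$32594: inside the interval → strictly worse (loss $26550).
$26241: inside the interval → strictly worse (loss $32903).
$49180: inside the interval → strictly worse (loss $9964).
$56817: inside the interval → strictly worse (loss $2327).
$20817: inside the interval → strictly worse (loss $38327).
Count: 8.

8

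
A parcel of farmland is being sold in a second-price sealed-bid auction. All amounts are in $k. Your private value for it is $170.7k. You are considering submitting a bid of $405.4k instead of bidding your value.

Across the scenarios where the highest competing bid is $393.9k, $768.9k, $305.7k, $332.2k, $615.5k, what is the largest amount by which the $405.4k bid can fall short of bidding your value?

$393.9k: truthful gives $0k, deviation gives −$223.2k → loss $223.2k.
$768.9k: same outcome either way → loss $0k.
$305.7k: truthful gives $0k, deviation gives −$135k → loss $135k.
$332.2k: truthful gives $0k, deviation gives −$161.5k → loss $161.5k.
$615.5k: same outcome either way → loss $0k.
Maximum loss: $223.2k.

$223.2k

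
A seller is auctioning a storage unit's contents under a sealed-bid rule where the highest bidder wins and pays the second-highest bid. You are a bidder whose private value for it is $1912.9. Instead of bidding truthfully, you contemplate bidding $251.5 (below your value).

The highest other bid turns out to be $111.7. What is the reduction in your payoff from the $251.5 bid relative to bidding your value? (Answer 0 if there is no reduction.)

Bidding your value $1912.9: you win (since $1912.9 > $111.7) and pay $111.7. Payoff $1801.2.
Bidding $251.5: you win and pay $111.7. Payoff $1912.9 − $111.7 = $1801.2.
Difference = $1801.2 − $1801.2 = $0; both bids lead to the same outcome because the competing bid is below both your value and your alternative bid.

$0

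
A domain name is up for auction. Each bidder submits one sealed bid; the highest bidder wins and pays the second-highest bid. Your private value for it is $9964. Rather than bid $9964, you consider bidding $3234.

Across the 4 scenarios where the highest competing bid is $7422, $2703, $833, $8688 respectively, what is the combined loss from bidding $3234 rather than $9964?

The deviation costs you only when the competing bid falls strictly between $3234 and $9964; elsewhere both bids give the same outcome.
$7422: truthful payoff $2542, deviation payoff $0 → loss $2542.
$2703: outcomes coincide → loss $0.
$833: outcomes coincide → loss $0.
$8688: truthful payoff $1276, deviation payoff $0 → loss $1276.
Total loss = $2542 + $1276 = $3818.

$3818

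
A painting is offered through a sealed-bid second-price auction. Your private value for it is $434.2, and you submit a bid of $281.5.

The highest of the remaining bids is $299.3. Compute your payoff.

Your bid $281.5 is below the highest competing bid $299.3, so you lose.
A losing bidder pays nothing and receives nothing: payoff = $0.

$0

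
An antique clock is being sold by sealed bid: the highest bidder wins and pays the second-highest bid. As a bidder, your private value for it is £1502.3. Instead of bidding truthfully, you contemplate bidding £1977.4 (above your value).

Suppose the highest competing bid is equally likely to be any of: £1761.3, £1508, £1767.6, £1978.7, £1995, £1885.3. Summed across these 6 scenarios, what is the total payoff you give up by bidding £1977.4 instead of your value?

The deviation costs you only when the competing bid falls strictly between £1502.3 and £1977.4; elsewhere both bids give the same outcome.
£1761.3: truthful payoff £0, deviation payoff −£259 → loss £259.
£1508: truthful payoff £0, deviation payoff −£5.7 → loss £5.7.
£1767.6: truthful payoff £0, deviation payoff −£265.3 → loss £265.3.
£1978.7: outcomes coincide → loss £0.
£1995: outcomes coincide → loss £0.
£1885.3: truthful payoff £0, deviation payoff −£383 → loss £383.
Total loss = £259 + £5.7 + £265.3 + £383 = £913.
In a second-price auction your bid sets only whether you win, not what you pay, so bidding your true value is weakly dominant.

£913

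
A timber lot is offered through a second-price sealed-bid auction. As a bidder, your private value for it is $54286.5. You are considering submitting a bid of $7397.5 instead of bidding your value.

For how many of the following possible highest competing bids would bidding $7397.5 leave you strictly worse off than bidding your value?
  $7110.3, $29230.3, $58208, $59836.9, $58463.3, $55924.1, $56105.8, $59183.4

1

The deviation hurts exactly when the highest competing bid lies strictly between $7397.5 and $54286.5 — underbidding then forfeits a profitable win.
$7110.3: below both → same outcome either way.
$29230.3: inside the interval → strictly worse (loss $25056.2).
$58208: above both → same outcome either way.
$59836.9: above both → same outcome either way.
$58463.3: above both → same outcome either way.
$55924.1: above both → same outcome either way.
$56105.8: above both → same outcome either way.
$59183.4: above both → same outcome either way.
Count: 1.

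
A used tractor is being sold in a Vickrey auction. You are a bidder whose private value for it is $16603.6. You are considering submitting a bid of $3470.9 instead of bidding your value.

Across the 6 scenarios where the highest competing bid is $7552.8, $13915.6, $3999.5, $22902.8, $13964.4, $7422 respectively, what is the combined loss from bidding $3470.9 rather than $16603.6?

The deviation costs you only when the competing bid falls strictly between $3470.9 and $16603.6; elsewhere both bids give the same outcome.
$7552.8: truthful payoff $9050.8, deviation payoff $0 → loss $9050.8.
$13915.6: truthful payoff $2688, deviation payoff $0 → loss $2688.
$3999.5: truthful payoff $12604.1, deviation payoff $0 → loss $12604.1.
$22902.8: outcomes coincide → loss $0.
$13964.4: truthful payoff $2639.2, deviation payoff $0 → loss $2639.2.
$7422: truthful payoff $9181.6, deviation payoff $0 → loss $9181.6.
Total loss = $9050.8 + $2688 + $12604.1 + $2639.2 + $9181.6 = $36163.7.

$36163.7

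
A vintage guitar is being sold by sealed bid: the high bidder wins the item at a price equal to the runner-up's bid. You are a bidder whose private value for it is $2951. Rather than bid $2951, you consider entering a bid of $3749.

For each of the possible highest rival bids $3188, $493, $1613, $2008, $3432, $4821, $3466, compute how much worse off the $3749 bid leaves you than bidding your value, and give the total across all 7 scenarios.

$1233

The deviation costs you only when the competing bid falls strictly between $2951 and $3749; elsewhere both bids give the same outcome.
$3188: truthful payoff $0, deviation payoff −$237 → loss $237.
$493: outcomes coincide → loss $0.
$1613: outcomes coincide → loss $0.
$2008: outcomes coincide → loss $0.
$3432: truthful payoff $0, deviation payoff −$481 → loss $481.
$4821: outcomes coincide → loss $0.
$3466: truthful payoff $0, deviation payoff −$515 → loss $515.
Total loss = $237 + $481 + $515 = $1233.
In a second-price auction your bid sets only whether you win, not what you pay, so bidding your true value is weakly dominant.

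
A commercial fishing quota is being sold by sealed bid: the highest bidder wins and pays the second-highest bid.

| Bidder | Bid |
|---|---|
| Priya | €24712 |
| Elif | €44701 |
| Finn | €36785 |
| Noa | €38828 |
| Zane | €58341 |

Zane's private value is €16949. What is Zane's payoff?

Highest bid: Zane at €58341, so Zane wins.
Second-highest bid: Elif at €44701 — that is the price the winner pays.
Zane's payoff = value − price = €16949 − €44701 = −€27752.

−€27752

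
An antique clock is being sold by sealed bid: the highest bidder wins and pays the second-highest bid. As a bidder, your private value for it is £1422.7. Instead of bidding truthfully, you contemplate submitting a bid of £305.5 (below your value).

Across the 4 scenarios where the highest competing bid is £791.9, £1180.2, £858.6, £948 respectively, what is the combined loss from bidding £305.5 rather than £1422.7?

£1912.1

The deviation costs you only when the competing bid falls strictly between £305.5 and £1422.7; elsewhere both bids give the same outcome.
£791.9: truthful payoff £630.8, deviation payoff £0 → loss £630.8.
£1180.2: truthful payoff £242.5, deviation payoff £0 → loss £242.5.
£858.6: truthful payoff £564.1, deviation payoff £0 → loss £564.1.
£948: truthful payoff £474.7, deviation payoff £0 → loss £474.7.
Total loss = £630.8 + £242.5 + £564.1 + £474.7 = £1912.1.
In a second-price auction your bid sets only whether you win, not what you pay, so bidding your true value is weakly dominant.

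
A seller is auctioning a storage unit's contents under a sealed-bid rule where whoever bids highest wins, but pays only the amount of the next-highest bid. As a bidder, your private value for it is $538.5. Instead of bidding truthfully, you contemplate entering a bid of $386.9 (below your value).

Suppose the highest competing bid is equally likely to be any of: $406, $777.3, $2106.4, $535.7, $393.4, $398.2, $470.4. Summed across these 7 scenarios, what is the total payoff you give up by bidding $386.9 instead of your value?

$488.8

The deviation costs you only when the competing bid falls strictly between $386.9 and $538.5; elsewhere both bids give the same outcome.
$406: truthful payoff $132.5, deviation payoff $0 → loss $132.5.
$777.3: outcomes coincide → loss $0.
$2106.4: outcomes coincide → loss $0.
$535.7: truthful payoff $2.8, deviation payoff $0 → loss $2.8.
$393.4: truthful payoff $145.1, deviation payoff $0 → loss $145.1.
$398.2: truthful payoff $140.3, deviation payoff $0 → loss $140.3.
$470.4: truthful payoff $68.1, deviation payoff $0 → loss $68.1.
Total loss = $132.5 + $2.8 + $145.1 + $140.3 + $68.1 = $488.8.
Truthful bidding weakly dominates here: raising your bid can only win items priced above your value, and lowering it can only forfeit items priced below.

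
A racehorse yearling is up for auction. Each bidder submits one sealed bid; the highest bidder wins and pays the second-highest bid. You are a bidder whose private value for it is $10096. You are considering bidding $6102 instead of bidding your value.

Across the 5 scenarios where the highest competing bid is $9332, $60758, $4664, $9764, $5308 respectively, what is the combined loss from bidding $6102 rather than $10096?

$1096

The deviation costs you only when the competing bid falls strictly between $6102 and $10096; elsewhere both bids give the same outcome.
$9332: truthful payoff $764, deviation payoff $0 → loss $764.
$60758: outcomes coincide → loss $0.
$4664: outcomes coincide → loss $0.
$9764: truthful payoff $332, deviation payoff $0 → loss $332.
$5308: outcomes coincide → loss $0.
Total loss = $764 + $332 = $1096.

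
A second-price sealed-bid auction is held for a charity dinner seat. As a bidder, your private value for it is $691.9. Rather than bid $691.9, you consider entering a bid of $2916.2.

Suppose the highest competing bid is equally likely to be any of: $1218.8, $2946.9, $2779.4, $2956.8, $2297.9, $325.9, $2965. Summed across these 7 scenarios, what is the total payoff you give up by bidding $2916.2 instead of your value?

$4220.4

The deviation costs you only when the competing bid falls strictly between $691.9 and $2916.2; elsewhere both bids give the same outcome.
$1218.8: truthful payoff $0, deviation payoff −$526.9 → loss $526.9.
$2946.9: outcomes coincide → loss $0.
$2779.4: truthful payoff $0, deviation payoff −$2087.5 → loss $2087.5.
$2956.8: outcomes coincide → loss $0.
$2297.9: truthful payoff $0, deviation payoff −$1606 → loss $1606.
$325.9: outcomes coincide → loss $0.
$2965: outcomes coincide → loss $0.
Total loss = $526.9 + $2087.5 + $1606 = $4220.4.
Because the price is fixed by the runner-up's bid, deviating from your value can only change a good outcome into a bad one — never the reverse.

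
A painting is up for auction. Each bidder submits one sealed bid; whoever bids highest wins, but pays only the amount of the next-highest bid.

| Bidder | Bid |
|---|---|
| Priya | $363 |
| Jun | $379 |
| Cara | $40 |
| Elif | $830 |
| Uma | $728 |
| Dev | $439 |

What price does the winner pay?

$728

Highest bid: Elif at $830, so Elif wins.
Second-highest bid: Uma at $728 — that is the price the winner pays.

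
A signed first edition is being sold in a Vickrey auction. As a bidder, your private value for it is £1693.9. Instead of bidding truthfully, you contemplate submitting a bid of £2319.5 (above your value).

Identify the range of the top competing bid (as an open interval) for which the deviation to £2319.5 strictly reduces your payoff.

(£1693.9, £2319.5)

If the competing bid is below £1693.9, both bids win at the same price — no difference.
If it is above £2319.5, both bids lose — no difference.
If it lies strictly between £1693.9 and £2319.5, bidding your value loses (payoff 0) while bidding £2319.5 wins at a price above your value (payoff negative).
So the deviation strictly hurts on the open interval (£1693.9, £2319.5).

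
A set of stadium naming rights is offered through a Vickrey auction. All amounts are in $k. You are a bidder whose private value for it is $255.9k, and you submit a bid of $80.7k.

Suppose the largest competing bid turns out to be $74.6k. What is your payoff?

Your bid $80.7k exceeds the highest competing bid $74.6k, so you win.
In a second-price auction the winner pays the second-highest bid, $74.6k.
Payoff = value − price = $255.9k − $74.6k = $181.3k.

$181.3k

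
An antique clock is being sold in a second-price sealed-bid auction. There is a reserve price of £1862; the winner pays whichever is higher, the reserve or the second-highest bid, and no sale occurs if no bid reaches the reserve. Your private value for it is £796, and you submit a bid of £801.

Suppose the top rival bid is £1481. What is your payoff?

Your bid £801 is below the highest competing bid £1481, so you lose. Payoff £0.

£0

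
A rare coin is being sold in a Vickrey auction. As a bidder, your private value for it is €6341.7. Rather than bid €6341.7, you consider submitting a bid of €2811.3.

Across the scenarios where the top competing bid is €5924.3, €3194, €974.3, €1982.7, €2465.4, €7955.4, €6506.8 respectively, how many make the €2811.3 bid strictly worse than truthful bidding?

2

The deviation hurts exactly when the highest competing bid lies strictly between €2811.3 and €6341.7 — underbidding then forfeits a profitable win.
€5924.3: inside the interval → strictly worse (loss €417.4).
€3194: inside the interval → strictly worse (loss €3147.7).
€974.3: below both → same outcome either way.
€1982.7: below both → same outcome either way.
€2465.4: below both → same outcome either way.
€7955.4: above both → same outcome either way.
€6506.8: above both → same outcome either way.
Count: 2.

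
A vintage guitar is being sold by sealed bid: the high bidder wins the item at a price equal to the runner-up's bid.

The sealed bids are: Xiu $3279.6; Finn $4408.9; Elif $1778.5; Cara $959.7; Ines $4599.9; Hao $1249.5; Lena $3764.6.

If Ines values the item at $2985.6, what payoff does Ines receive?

Highest bid: Ines at $4599.9, so Ines wins.
Second-highest bid: Finn at $4408.9 — that is the price the winner pays.
Ines's payoff = value − price = $2985.6 − $4408.9 = −$1423.3.

−$1423.3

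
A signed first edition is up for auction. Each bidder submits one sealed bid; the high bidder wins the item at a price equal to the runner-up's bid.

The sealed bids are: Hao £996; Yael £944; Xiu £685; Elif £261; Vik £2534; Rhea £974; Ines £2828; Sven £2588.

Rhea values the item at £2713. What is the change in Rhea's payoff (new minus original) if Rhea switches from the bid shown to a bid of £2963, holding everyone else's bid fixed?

−£115

The highest bid among the other bidders is £2828; Rhea's bid doesn't change that.
Original bid £974: Rhea is not highest (top rival bid is £2828); payoff £0.
Alternative bid £2963: Rhea is highest, pays the top rival bid £2828; payoff £2713 − £2828 = −£115.
Change in payoff = −£115 − (£0) = −£115.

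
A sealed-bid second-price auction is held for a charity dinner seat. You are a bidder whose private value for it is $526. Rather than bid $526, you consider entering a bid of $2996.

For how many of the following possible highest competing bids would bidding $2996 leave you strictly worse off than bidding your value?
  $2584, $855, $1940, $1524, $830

5

The deviation hurts exactly when the highest competing bid lies strictly between $526 and $2996 — overbidding then wins at a price above your value.
$2584: inside the interval → strictly worse (loss $2058).
$855: inside the interval → strictly worse (loss $329).
$1940: inside the interval → strictly worse (loss $1414).
$1524: inside the interval → strictly worse (loss $998).
$830: inside the interval → strictly worse (loss $304).
Count: 5.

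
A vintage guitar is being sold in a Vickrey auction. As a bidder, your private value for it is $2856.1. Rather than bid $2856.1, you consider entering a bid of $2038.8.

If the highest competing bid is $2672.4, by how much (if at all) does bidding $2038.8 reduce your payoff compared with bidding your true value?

Bidding your value $2856.1: you win (since $2856.1 > $2672.4) and pay $2672.4. Payoff $183.7.
Bidding $2038.8: you lose. Payoff $0.
The competing bid $2672.4 lies between your shaded bid and your value, so underbidding forfeits an item you could have won at a profitable price.
Loss from deviating = $183.7 − ($0) = $183.7.

$183.7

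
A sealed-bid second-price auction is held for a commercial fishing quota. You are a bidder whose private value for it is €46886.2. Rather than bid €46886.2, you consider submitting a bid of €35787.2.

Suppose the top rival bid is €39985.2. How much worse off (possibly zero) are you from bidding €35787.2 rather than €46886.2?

€6901

Bidding your value €46886.2: you win (since €46886.2 > €39985.2) and pay €39985.2. Payoff €6901.
Bidding €35787.2: you lose. Payoff €0.
The competing bid €39985.2 lies between your shaded bid and your value, so underbidding forfeits an item you could have won at a profitable price.
Loss from deviating = €6901 − (€0) = €6901.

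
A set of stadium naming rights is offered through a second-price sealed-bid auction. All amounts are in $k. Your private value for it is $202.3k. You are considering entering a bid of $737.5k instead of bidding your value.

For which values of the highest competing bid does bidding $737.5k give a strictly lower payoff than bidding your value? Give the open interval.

($202.3k, $737.5k)

If the competing bid is below $202.3k, both bids win at the same price — no difference.
If it is above $737.5k, both bids lose — no difference.
If it lies strictly between $202.3k and $737.5k, bidding your value loses (payoff 0) while bidding $737.5k wins at a price above your value (payoff negative).
So the deviation strictly hurts on the open interval ($202.3k, $737.5k).
In a second-price auction your bid sets only whether you win, not what you pay, so bidding your true value is weakly dominant.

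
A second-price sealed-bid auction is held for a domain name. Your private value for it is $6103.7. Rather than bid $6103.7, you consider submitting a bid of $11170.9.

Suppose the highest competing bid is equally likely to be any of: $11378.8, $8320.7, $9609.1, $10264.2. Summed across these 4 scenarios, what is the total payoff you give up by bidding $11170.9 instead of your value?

The deviation costs you only when the competing bid falls strictly between $6103.7 and $11170.9; elsewhere both bids give the same outcome.
$11378.8: outcomes coincide → loss $0.
$8320.7: truthful payoff $0, deviation payoff −$2217 → loss $2217.
$9609.1: truthful payoff $0, deviation payoff −$3505.4 → loss $3505.4.
$10264.2: truthful payoff $0, deviation payoff −$4160.5 → loss $4160.5.
Total loss = $2217 + $3505.4 + $4160.5 = $9882.9.

$9882.9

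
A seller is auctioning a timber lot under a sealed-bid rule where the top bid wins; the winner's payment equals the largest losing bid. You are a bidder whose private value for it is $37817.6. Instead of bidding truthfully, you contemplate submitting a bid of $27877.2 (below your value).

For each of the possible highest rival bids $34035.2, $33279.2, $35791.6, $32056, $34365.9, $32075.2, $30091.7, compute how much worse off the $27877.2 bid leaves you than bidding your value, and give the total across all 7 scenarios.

The deviation costs you only when the competing bid falls strictly between $27877.2 and $37817.6; elsewhere both bids give the same outcome.
$34035.2: truthful payoff $3782.4, deviation payoff $0 → loss $3782.4.
$33279.2: truthful payoff $4538.4, deviation payoff $0 → loss $4538.4.
$35791.6: truthful payoff $2026, deviation payoff $0 → loss $2026.
$32056: truthful payoff $5761.6, deviation payoff $0 → loss $5761.6.
$34365.9: truthful payoff $3451.7, deviation payoff $0 → loss $3451.7.
$32075.2: truthful payoff $5742.4, deviation payoff $0 → loss $5742.4.
$30091.7: truthful payoff $7725.9, deviation payoff $0 → loss $7725.9.
Total loss = $3782.4 + $4538.4 + $2026 + $5761.6 + $3451.7 + $5742.4 + $7725.9 = $33028.4.

$33028.4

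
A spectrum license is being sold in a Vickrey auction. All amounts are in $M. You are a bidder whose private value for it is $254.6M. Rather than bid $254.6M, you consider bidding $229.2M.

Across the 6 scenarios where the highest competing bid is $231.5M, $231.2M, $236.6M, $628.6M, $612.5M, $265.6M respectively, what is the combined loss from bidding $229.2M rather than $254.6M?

$64.5M

The deviation costs you only when the competing bid falls strictly between $229.2M and $254.6M; elsewhere both bids give the same outcome.
$231.5M: truthful payoff $23.1M, deviation payoff $0M → loss $23.1M.
$231.2M: truthful payoff $23.4M, deviation payoff $0M → loss $23.4M.
$236.6M: truthful payoff $18M, deviation payoff $0M → loss $18M.
$628.6M: outcomes coincide → loss $0M.
$612.5M: outcomes coincide → loss $0M.
$265.6M: outcomes coincide → loss $0M.
Total loss = $23.1M + $23.4M + $18M = $64.5M.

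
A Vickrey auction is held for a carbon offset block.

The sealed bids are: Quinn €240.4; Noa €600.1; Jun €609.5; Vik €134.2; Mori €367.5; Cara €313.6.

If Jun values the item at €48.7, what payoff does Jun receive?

−€551.4

Highest bid: Jun at €609.5, so Jun wins.
Second-highest bid: Noa at €600.1 — that is the price the winner pays.
Jun's payoff = value − price = €48.7 − €600.1 = −€551.4.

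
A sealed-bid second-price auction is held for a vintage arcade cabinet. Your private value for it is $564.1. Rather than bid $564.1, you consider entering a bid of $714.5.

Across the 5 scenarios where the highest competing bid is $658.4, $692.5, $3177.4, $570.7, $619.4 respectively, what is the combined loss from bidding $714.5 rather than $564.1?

The deviation costs you only when the competing bid falls strictly between $564.1 and $714.5; elsewhere both bids give the same outcome.
$658.4: truthful payoff $0, deviation payoff −$94.3 → loss $94.3.
$692.5: truthful payoff $0, deviation payoff −$128.4 → loss $128.4.
$3177.4: outcomes coincide → loss $0.
$570.7: truthful payoff $0, deviation payoff −$6.6 → loss $6.6.
$619.4: truthful payoff $0, deviation payoff −$55.3 → loss $55.3.
Total loss = $94.3 + $128.4 + $6.6 + $55.3 = $284.6.

$284.6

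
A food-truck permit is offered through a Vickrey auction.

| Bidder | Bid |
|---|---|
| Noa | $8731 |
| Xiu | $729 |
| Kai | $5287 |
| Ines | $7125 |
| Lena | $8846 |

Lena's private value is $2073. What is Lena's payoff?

−$6658

Highest bid: Lena at $8846, so Lena wins.
Second-highest bid: Noa at $8731 — that is the price the winner pays.
Lena's payoff = value − price = $2073 − $8731 = −$6658.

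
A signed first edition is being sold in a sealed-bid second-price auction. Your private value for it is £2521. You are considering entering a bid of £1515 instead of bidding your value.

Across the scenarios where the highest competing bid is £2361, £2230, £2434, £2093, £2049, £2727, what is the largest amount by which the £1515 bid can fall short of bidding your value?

£2361: truthful gives £160, deviation gives £0 → loss £160.
£2230: truthful gives £291, deviation gives £0 → loss £291.
£2434: truthful gives £87, deviation gives £0 → loss £87.
£2093: truthful gives £428, deviation gives £0 → loss £428.
£2049: truthful gives £472, deviation gives £0 → loss £472.
£2727: same outcome either way → loss £0.
Maximum loss: £472.

£472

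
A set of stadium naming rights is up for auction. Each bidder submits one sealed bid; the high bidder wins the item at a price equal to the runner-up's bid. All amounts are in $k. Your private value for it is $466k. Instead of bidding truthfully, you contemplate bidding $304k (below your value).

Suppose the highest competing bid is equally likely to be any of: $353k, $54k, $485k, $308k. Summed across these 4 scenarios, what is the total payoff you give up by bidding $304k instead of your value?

$271k

The deviation costs you only when the competing bid falls strictly between $304k and $466k; elsewhere both bids give the same outcome.
$353k: truthful payoff $113k, deviation payoff $0k → loss $113k.
$54k: outcomes coincide → loss $0k.
$485k: outcomes coincide → loss $0k.
$308k: truthful payoff $158k, deviation payoff $0k → loss $158k.
Total loss = $113k + $158k = $271k.
Truthful bidding weakly dominates here: raising your bid can only win items priced above your value, and lowering it can only forfeit items priced below.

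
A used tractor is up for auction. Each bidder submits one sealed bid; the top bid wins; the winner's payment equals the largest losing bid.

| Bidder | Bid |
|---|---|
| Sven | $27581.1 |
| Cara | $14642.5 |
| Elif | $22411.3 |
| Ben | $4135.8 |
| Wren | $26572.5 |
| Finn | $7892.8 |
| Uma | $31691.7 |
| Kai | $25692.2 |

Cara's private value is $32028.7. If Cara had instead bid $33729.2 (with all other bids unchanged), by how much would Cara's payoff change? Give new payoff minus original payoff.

The highest bid among the other bidders is $31691.7; Cara's bid doesn't change that.
Original bid $14642.5: Cara is not highest (top rival bid is $31691.7); payoff $0.
Alternative bid $33729.2: Cara is highest, pays the top rival bid $31691.7; payoff $32028.7 − $31691.7 = $337.
Change in payoff = $337 − ($0) = $337.

$337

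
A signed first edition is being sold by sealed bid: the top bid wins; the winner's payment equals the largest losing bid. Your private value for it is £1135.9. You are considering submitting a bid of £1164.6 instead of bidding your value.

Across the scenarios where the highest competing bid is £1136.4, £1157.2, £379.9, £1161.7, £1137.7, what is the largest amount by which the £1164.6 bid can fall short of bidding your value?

£25.8

£1136.4: truthful gives £0, deviation gives −£0.5 → loss £0.5.
£1157.2: truthful gives £0, deviation gives −£21.3 → loss £21.3.
£379.9: same outcome either way → loss £0.
£1161.7: truthful gives £0, deviation gives −£25.8 → loss £25.8.
£1137.7: truthful gives £0, deviation gives −£1.8 → loss £1.8.
Maximum loss: £25.8.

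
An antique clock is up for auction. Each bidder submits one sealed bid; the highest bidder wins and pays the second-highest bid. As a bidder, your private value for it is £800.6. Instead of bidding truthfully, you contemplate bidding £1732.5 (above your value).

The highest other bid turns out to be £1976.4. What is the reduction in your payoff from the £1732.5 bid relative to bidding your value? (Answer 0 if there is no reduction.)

£0

Bidding your value £800.6: you lose (since £800.6 < £1976.4). Payoff £0.
Bidding £1732.5: you lose. Payoff £0.
Difference = £0 − £0 = £0; both bids lead to the same outcome because the competing bid is above both your value and your alternative bid.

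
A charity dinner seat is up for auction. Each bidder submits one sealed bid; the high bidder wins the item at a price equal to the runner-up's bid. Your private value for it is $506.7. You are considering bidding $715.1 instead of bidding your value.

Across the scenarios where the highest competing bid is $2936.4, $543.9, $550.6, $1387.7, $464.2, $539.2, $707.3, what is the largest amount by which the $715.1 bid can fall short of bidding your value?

$2936.4: same outcome either way → loss $0.
$543.9: truthful gives $0, deviation gives −$37.2 → loss $37.2.
$550.6: truthful gives $0, deviation gives −$43.9 → loss $43.9.
$1387.7: same outcome either way → loss $0.
$464.2: same outcome either way → loss $0.
$539.2: truthful gives $0, deviation gives −$32.5 → loss $32.5.
$707.3: truthful gives $0, deviation gives −$200.6 → loss $200.6.
Maximum loss: $200.6.

$200.6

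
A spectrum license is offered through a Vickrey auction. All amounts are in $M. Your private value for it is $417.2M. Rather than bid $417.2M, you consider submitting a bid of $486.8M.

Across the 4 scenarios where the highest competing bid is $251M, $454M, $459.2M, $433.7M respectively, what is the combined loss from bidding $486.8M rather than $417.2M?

$95.3M

The deviation costs you only when the competing bid falls strictly between $417.2M and $486.8M; elsewhere both bids give the same outcome.
$251M: outcomes coincide → loss $0M.
$454M: truthful payoff $0M, deviation payoff −$36.8M → loss $36.8M.
$459.2M: truthful payoff $0M, deviation payoff −$42M → loss $42M.
$433.7M: truthful payoff $0M, deviation payoff −$16.5M → loss $16.5M.
Total loss = $36.8M + $42M + $16.5M = $95.3M.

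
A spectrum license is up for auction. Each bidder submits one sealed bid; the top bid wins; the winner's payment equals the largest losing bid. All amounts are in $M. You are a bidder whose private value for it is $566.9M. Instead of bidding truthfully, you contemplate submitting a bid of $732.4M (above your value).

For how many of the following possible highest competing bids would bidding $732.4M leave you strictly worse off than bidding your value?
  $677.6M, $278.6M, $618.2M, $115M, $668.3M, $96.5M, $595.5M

The deviation hurts exactly when the highest competing bid lies strictly between $566.9M and $732.4M — overbidding then wins at a price above your value.
$677.6M: inside the interval → strictly worse (loss $110.7M).
$278.6M: below both → same outcome either way.
$618.2M: inside the interval → strictly worse (loss $51.3M).
$115M: below both → same outcome either way.
$668.3M: inside the interval → strictly worse (loss $101.4M).
$96.5M: below both → same outcome either way.
$595.5M: inside the interval → strictly worse (loss $28.6M).
Count: 4.

4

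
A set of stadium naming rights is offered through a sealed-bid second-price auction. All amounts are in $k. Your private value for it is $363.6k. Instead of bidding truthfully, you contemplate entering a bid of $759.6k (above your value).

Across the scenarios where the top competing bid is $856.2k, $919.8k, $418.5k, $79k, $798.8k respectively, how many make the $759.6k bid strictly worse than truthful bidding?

The deviation hurts exactly when the highest competing bid lies strictly between $363.6k and $759.6k — overbidding then wins at a price above your value.
$856.2k: above both → same outcome either way.
$919.8k: above both → same outcome either way.
$418.5k: inside the interval → strictly worse (loss $54.9k).
$79k: below both → same outcome either way.
$798.8k: above both → same outcome either way.
Count: 1.

1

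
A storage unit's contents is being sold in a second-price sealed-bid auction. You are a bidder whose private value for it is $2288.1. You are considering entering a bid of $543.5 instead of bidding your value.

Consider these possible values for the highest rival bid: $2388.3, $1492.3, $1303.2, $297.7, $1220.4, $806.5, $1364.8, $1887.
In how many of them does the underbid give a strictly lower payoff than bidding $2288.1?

The deviation hurts exactly when the highest competing bid lies strictly between $543.5 and $2288.1 — underbidding then forfeits a profitable win.
$2388.3: above both → same outcome either way.
$1492.3: inside the interval → strictly worse (loss $795.8).
$1303.2: inside the interval → strictly worse (loss $984.9).
$297.7: below both → same outcome either way.
$1220.4: inside the interval → strictly worse (loss $1067.7).
$806.5: inside the interval → strictly worse (loss $1481.6).
$1364.8: inside the interval → strictly worse (loss $923.3).
$1887: inside the interval → strictly worse (loss $401.1).
Count: 6.

6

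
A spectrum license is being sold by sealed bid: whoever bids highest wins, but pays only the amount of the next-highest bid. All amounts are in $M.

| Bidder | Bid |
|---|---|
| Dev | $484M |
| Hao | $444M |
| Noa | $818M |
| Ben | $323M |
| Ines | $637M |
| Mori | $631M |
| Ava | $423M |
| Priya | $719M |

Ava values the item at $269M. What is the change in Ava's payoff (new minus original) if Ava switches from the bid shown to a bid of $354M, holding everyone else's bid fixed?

$0M

The highest bid among the other bidders is $818M; Ava's bid doesn't change that.
Original bid $423M: Ava is not highest (top rival bid is $818M); payoff $0M.
Alternative bid $354M: Ava is not highest (top rival bid is $818M); payoff $0M.
Change in payoff = $0M − ($0M) = $0M.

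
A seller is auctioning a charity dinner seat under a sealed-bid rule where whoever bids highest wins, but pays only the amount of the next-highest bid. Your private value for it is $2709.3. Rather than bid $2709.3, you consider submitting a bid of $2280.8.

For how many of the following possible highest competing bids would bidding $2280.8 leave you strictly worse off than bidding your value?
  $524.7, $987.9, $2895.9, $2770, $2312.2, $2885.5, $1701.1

The deviation hurts exactly when the highest competing bid lies strictly between $2280.8 and $2709.3 — underbidding then forfeits a profitable win.
$524.7: below both → same outcome either way.
$987.9: below both → same outcome either way.
$2895.9: above both → same outcome either way.
$2770: above both → same outcome either way.
$2312.2: inside the interval → strictly worse (loss $397.1).
$2885.5: above both → same outcome either way.
$1701.1: below both → same outcome either way.
Count: 1.

1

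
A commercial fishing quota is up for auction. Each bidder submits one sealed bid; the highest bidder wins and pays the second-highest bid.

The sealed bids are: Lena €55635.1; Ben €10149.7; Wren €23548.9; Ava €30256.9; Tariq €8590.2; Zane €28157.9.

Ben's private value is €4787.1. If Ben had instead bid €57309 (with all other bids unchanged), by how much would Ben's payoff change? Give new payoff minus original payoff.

−€50848

The highest bid among the other bidders is €55635.1; Ben's bid doesn't change that.
Original bid €10149.7: Ben is not highest (top rival bid is €55635.1); payoff €0.
Alternative bid €57309: Ben is highest, pays the top rival bid €55635.1; payoff €4787.1 − €55635.1 = −€50848.
Change in payoff = −€50848 − (€0) = −€50848.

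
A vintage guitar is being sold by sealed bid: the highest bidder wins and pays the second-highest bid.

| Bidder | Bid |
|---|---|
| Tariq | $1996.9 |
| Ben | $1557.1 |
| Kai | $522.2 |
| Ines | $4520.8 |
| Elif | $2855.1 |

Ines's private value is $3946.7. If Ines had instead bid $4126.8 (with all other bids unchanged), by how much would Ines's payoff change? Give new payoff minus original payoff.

The highest bid among the other bidders is $2855.1; Ines's bid doesn't change that.
Original bid $4520.8: Ines is highest, pays the top rival bid $2855.1; payoff $3946.7 − $2855.1 = $1091.6.
Alternative bid $4126.8: Ines is highest, pays the top rival bid $2855.1; payoff $3946.7 − $2855.1 = $1091.6.
Change in payoff = $1091.6 − ($1091.6) = $0.

$0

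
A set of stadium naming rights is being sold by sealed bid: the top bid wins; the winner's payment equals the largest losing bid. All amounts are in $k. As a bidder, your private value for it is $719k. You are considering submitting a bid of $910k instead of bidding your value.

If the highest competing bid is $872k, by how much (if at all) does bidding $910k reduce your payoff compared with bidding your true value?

Bidding your value $719k: you lose (since $719k < $872k). Payoff $0k.
Bidding $910k: you win and pay $872k. Payoff $719k − $872k = −$153k.
The competing bid $872k lies between your value and your inflated bid, so overbidding wins an item priced above your value.
Loss from deviating = $0k − (−$153k) = $153k.

$153k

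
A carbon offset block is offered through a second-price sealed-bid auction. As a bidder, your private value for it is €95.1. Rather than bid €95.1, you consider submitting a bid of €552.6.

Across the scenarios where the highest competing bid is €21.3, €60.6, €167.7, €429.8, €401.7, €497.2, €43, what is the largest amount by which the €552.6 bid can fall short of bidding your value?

€21.3: same outcome either way → loss €0.
€60.6: same outcome either way → loss €0.
€167.7: truthful gives €0, deviation gives −€72.6 → loss €72.6.
€429.8: truthful gives €0, deviation gives −€334.7 → loss €334.7.
€401.7: truthful gives €0, deviation gives −€306.6 → loss €306.6.
€497.2: truthful gives €0, deviation gives −€402.1 → loss €402.1.
€43: same outcome either way → loss €0.
Maximum loss: €402.1.

€402.1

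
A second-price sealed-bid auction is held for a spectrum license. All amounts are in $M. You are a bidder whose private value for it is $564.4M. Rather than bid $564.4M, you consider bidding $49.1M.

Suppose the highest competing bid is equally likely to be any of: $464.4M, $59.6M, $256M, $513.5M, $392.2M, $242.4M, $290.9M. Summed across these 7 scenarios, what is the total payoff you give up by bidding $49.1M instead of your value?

The deviation costs you only when the competing bid falls strictly between $49.1M and $564.4M; elsewhere both bids give the same outcome.
$464.4M: truthful payoff $100M, deviation payoff $0M → loss $100M.
$59.6M: truthful payoff $504.8M, deviation payoff $0M → loss $504.8M.
$256M: truthful payoff $308.4M, deviation payoff $0M → loss $308.4M.
$513.5M: truthful payoff $50.9M, deviation payoff $0M → loss $50.9M.
$392.2M: truthful payoff $172.2M, deviation payoff $0M → loss $172.2M.
$242.4M: truthful payoff $322M, deviation payoff $0M → loss $322M.
$290.9M: truthful payoff $273.5M, deviation payoff $0M → loss $273.5M.
Total loss = $100M + $504.8M + $308.4M + $50.9M + $172.2M + $322M + $273.5M = $1731.8M.

$1731.8M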